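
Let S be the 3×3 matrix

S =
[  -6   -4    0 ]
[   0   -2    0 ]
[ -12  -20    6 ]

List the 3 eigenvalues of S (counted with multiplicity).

-6, -2, 6

Set up det(λI - S) = 0.
Expanding the 3×3 determinant: p(λ) = λ^3 + 2λ^2 - 36λ - 72.
Rational-root test: λ = -6 gives p(-6) = 0.
Factor out (λ + 6): p(λ) = (λ + 6)·(λ^2 - 4λ - 12).
The quadratic factors as (λ + 2)·(λ - 6).
Eigenvalues: -6, -2, 6.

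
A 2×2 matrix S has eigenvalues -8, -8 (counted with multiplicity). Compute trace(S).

trace(S) is the sum of the eigenvalues: (-8) + (-8) = -16.

-16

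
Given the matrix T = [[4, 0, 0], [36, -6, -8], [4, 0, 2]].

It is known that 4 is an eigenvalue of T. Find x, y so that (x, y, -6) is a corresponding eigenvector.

-3, -6

We need (T - 4I)v = 0.
T - 4I = [[0, 0, 0], [36, -10, -8], [4, 0, -2]].
Row 1: (0)·x + (0)·y + (0)·-6 = 0
Row 2: (36)·x + (-10)·y + (-8)·-6 = 0
Row 3: (4)·x + (0)·y + (-2)·-6 = 0
Solving gives x = -3, y = -6.
Check: T·(-3, -6, -6) = (-12, -24, -24) = 4·(-3, -6, -6).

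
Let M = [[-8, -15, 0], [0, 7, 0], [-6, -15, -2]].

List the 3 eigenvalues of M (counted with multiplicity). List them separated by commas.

-8, -2, 7

Compute the characteristic polynomial p(t) = det(tI - M).
Cofactor expansion gives p(t) = t^3 + 3t^2 - 54t - 112.
Rational-root test: t = -2 gives p(-2) = 0.
Factor out (t + 2): p(t) = (t + 2)·(t^2 + t - 56).
The quadratic factors as (t + 8)·(t - 7).
Eigenvalues: -8, -2, 7.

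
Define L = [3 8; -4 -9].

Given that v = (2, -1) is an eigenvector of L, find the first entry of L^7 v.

-2

First find the eigenvalue: Lv = (-2, 1) = -1·(2, -1), so λ = -1.
Then L^7 v = λ^7·v = (-1)^7·(2, -1) = -1·(2, -1) = (-2, 1).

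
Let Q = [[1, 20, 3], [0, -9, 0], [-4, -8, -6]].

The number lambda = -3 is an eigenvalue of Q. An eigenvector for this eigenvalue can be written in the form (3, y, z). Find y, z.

0, -4

We need (Q + 3I)v = 0.
Q + 3I = [[4, 20, 3], [0, -6, 0], [-4, -8, -3]].
Row 1: (4)·3 + (20)·y + (3)·z = 0
Row 2: (0)·3 + (-6)·y + (0)·z = 0
Row 3: (-4)·3 + (-8)·y + (-3)·z = 0
Solving gives y = 0, z = -4.
Check: Q·(3, 0, -4) = (-9, 0, 12) = -3·(3, 0, -4).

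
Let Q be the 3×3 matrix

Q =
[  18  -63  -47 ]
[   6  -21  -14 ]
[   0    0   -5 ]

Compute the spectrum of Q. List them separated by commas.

Set up det(λI - Q) = 0.
Expanding along the first row, p(λ) = λ^3 + 8λ^2 + 15λ.
Rational-root test: λ = 0 gives p(0) = 0.
Dividing by λ leaves λ^2 + 8λ + 15.
The quadratic factors as (λ + 5)·(λ + 3).
Eigenvalues: -5, -3, 0.

-5, -3, 0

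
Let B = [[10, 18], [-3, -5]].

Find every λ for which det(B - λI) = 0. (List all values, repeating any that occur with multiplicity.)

1, 4

det(B - tI) = (10 - t)(-5 - t) - (18)·(-3) = t^2 - 5t + 4.
This factors as (t - 1)·(t - 4) = 0.
Eigenvalues: 1, 4.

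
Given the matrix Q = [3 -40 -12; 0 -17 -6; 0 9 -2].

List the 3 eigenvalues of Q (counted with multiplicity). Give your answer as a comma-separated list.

-11, -8, 3

Set up det(μI - Q) = 0.
Expanding along the first row, p(μ) = μ^3 + 16μ^2 + 31μ - 264.
Since p(-8) = 0, μ = -8 is a root.
Dividing by (μ + 8) leaves μ^2 + 8μ - 33.
The quadratic factors as (μ + 11)·(μ - 3).
Eigenvalues: -11, -8, 3.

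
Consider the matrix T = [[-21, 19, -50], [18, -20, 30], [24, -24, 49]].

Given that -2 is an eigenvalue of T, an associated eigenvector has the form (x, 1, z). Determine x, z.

1, 0

We need (T + 2I)v = 0.
T + 2I = [[-19, 19, -50], [18, -18, 30], [24, -24, 51]].
Row 1: (-19)·x + (19)·1 + (-50)·z = 0
Row 2: (18)·x + (-18)·1 + (30)·z = 0
Row 3: (24)·x + (-24)·1 + (51)·z = 0
Solving gives x = 1, z = 0.
Check: T·(1, 1, 0) = (-2, -2, 0) = -2·(1, 1, 0).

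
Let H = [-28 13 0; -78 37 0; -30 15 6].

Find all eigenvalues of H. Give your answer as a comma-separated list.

-2, 6, 11

Set up det(lambda·I - H) = 0.
Expanding the 3×3 determinant: p(lambda) = lambda^3 - 15·lambda^2 + 32·lambda + 132.
Rational-root test: lambda = 11 gives p(11) = 0.
Factor out (lambda - 11): p(lambda) = (lambda - 11)·(lambda^2 - 4·lambda - 12).
The quadratic factors as (lambda + 2)·(lambda - 6).
Eigenvalues: -2, 6, 11.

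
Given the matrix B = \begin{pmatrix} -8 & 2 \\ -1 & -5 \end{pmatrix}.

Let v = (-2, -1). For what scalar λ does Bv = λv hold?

-7

Compute Bv: B·(-2, -1) = (14, 7).
Since Bv = λv, compare component 1: 14 = λ·-2, so λ = -7.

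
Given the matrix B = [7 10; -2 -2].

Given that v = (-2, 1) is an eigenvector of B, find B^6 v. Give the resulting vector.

(-128, 64)

First find the eigenvalue: Bv = (-4, 2) = 2·(-2, 1), so λ = 2.
Then B^6 v = λ^6·v = 2^6·(-2, 1) = 64·(-2, 1) = (-128, 64).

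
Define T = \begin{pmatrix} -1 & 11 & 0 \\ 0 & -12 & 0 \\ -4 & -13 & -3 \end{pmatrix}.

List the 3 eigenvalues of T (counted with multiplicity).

The characteristic polynomial is p(λ) = det(λI - T).
Expanding the 3×3 determinant: p(λ) = λ^3 + 16λ^2 + 51λ + 36.
Rational-root test: λ = -1 gives p(-1) = 0.
Dividing by (λ + 1) leaves λ^2 + 15λ + 36.
The quadratic factors as (λ + 12)·(λ + 3).
Eigenvalues: -12, -3, -1.

-12, -3, -1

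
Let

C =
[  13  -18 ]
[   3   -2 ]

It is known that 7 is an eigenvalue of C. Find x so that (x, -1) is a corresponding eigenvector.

-3

We need (C - 7I)v = 0.
C - 7I = [[6, -18], [3, -9]].
Row 1: (6)·x + (-18)·-1 = 0
Row 2: (3)·x + (-9)·-1 = 0
Solving gives x = -3.
Check: C·(-3, -1) = (-21, -7) = 7·(-3, -1).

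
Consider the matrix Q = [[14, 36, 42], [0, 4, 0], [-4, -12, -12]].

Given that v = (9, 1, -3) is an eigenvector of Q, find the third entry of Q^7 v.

First find the eigenvalue: Qv = (36, 4, -12) = 4·(9, 1, -3), so λ = 4.
Then Q^7 v = λ^7·v = 4^7·(9, 1, -3) = 16384·(9, 1, -3) = (147456, 16384, -49152).

-49152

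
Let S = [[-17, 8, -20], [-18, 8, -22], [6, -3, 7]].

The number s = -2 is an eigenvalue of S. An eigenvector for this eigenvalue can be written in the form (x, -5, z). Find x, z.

We need (S + 2I)v = 0.
S + 2I = [[-15, 8, -20], [-18, 10, -22], [6, -3, 9]].
Row 1: (-15)·x + (8)·-5 + (-20)·z = 0
Row 2: (-18)·x + (10)·-5 + (-22)·z = 0
Row 3: (6)·x + (-3)·-5 + (9)·z = 0
Solving gives x = -4, z = 1.
Check: S·(-4, -5, 1) = (8, 10, -2) = -2·(-4, -5, 1).

-4, 1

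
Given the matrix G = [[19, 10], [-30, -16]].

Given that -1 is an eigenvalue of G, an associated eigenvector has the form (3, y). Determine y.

-6

We need (G + 1I)v = 0.
G + 1I = [[20, 10], [-30, -15]].
Row 1: (20)·3 + (10)·y = 0
Row 2: (-30)·3 + (-15)·y = 0
Solving gives y = -6.
Check: G·(3, -6) = (-3, 6) = -1·(3, -6).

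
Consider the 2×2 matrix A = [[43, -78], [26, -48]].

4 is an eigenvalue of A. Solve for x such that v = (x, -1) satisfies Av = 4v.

-2

We need (A - 4I)v = 0.
A - 4I = [[39, -78], [26, -52]].
Row 1: (39)·x + (-78)·-1 = 0
Row 2: (26)·x + (-52)·-1 = 0
Solving gives x = -2.
Check: A·(-2, -1) = (-8, -4) = 4·(-2, -1).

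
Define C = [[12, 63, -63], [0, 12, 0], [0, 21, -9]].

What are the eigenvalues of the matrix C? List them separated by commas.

Compute the characteristic polynomial p(λ) = det(λI - C).
Expanding the 3×3 determinant: p(λ) = λ^3 - 15λ^2 - 72λ + 1296.
Try λ = -9: p(-9) = 0, so -9 is a root.
Factor out (λ + 9): p(λ) = (λ + 9)·(λ^2 - 24λ + 144).
The quadratic factor is (λ - 12)^2.
Eigenvalues: -9, 12, 12.

-9, 12, 12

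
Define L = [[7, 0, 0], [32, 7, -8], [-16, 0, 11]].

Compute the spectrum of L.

Compute the characteristic polynomial p(λ) = det(λI - L).
Cofactor expansion gives p(λ) = λ^3 - 25λ^2 + 203λ - 539.
Rational-root test: λ = 11 gives p(11) = 0.
Factor out (λ - 11): p(λ) = (λ - 11)·(λ^2 - 14λ + 49).
The quadratic factor is (λ - 7)^2.
Eigenvalues: 7, 7, 11.

7, 7, 11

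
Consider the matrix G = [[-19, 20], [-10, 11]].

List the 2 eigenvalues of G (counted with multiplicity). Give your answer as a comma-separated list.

det(G - λI) = (-19 - λ)(11 - λ) - (20)·(-10) = λ^2 + 8λ - 9.
This factors as (λ + 9)·(λ - 1) = 0.
Eigenvalues: -9, 1.

-9, 1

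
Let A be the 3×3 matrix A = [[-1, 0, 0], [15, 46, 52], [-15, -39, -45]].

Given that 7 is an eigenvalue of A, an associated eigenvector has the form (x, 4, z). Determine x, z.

0, -3

We need (A - 7I)v = 0.
A - 7I = [[-8, 0, 0], [15, 39, 52], [-15, -39, -52]].
Row 1: (-8)·x + (0)·4 + (0)·z = 0
Row 2: (15)·x + (39)·4 + (52)·z = 0
Row 3: (-15)·x + (-39)·4 + (-52)·z = 0
Solving gives x = 0, z = -3.
Check: A·(0, 4, -3) = (0, 28, -21) = 7·(0, 4, -3).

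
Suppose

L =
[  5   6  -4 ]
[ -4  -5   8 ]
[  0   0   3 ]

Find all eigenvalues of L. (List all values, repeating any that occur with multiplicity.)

-1, 1, 3

Set up det(tI - L) = 0.
Expanding along the first row, p(t) = t^3 - 3t^2 - t + 3.
Try t = -1: p(-1) = 0, so -1 is a root.
Dividing by (t + 1) leaves t^2 - 4t + 3.
The quadratic factors as (t - 1)·(t - 3).
Eigenvalues: -1, 1, 3.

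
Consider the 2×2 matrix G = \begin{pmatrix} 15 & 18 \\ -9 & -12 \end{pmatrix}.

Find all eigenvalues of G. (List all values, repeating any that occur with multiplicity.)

-3, 6

det(G - μI) = (15 - μ)(-12 - μ) - (18)·(-9) = μ^2 - 3μ - 18.
This factors as (μ + 3)·(μ - 6) = 0.
Eigenvalues: -3, 6.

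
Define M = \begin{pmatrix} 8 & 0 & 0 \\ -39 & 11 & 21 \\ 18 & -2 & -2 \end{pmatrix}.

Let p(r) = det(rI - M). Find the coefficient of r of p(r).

p(r) = r^3 - 17r^2 + 92r - 160.
The coefficient of r is 92.

92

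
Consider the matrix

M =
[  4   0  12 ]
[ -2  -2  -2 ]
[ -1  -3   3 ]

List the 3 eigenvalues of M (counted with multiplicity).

0, 1, 4

The characteristic polynomial is p(λ) = det(λI - M).
Cofactor expansion gives p(λ) = λ^3 - 5λ^2 + 4λ.
Rational-root test: λ = 1 gives p(1) = 0.
Dividing by (λ - 1) leaves λ^2 - 4λ.
The quadratic factors as λ·(λ - 4).
Eigenvalues: 0, 1, 4.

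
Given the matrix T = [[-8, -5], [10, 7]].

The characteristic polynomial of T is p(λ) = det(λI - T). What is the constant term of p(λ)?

p(λ) = λ^2 + λ - 6.
The constant term is -6.

-6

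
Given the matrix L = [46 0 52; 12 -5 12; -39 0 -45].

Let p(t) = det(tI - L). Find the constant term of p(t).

-210

p(t) = t^3 + 4t^2 - 47t - 210.
The constant term is -210.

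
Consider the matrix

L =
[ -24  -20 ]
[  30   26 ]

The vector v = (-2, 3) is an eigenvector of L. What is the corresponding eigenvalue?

Compute Lv: L·(-2, 3) = (-12, 18).
Since Lv = λv, compare component 1: -12 = λ·-2, so λ = 6.

6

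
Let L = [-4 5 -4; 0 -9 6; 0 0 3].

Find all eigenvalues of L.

L is upper triangular, so its eigenvalues are the diagonal entries.
Diagonal: -4, -9, 3.

-9, -4, 3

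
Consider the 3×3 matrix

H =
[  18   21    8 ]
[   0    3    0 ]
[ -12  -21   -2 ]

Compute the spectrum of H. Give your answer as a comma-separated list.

The characteristic polynomial is p(t) = det(tI - H).
Expanding along the first row, p(t) = t^3 - 19t^2 + 108t - 180.
Try t = 6: p(6) = 0, so 6 is a root.
Dividing by (t - 6) leaves t^2 - 13t + 30.
The quadratic factors as (t - 3)·(t - 10).
Eigenvalues: 3, 6, 10.

3, 6, 10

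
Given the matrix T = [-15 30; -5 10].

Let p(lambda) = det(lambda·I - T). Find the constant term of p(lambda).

p(lambda) = lambda^2 + 5·lambda.
The constant term is 0.

0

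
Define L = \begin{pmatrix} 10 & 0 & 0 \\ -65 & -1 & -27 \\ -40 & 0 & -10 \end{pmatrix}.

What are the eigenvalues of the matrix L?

-10, -1, 10

Compute the characteristic polynomial p(r) = det(rI - L).
Cofactor expansion gives p(r) = r^3 + r^2 - 100r - 100.
Try r = -1: p(-1) = 0, so -1 is a root.
Factor out (r + 1): p(r) = (r + 1)·(r^2 - 100).
The quadratic factors as (r + 10)·(r - 10).
Eigenvalues: -10, -1, 10.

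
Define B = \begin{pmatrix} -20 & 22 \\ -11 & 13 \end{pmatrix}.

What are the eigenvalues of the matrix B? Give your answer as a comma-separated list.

-9, 2

det(B - μI) = (-20 - μ)(13 - μ) - (22)·(-11) = μ^2 + 7μ - 18.
This factors as (μ + 9)·(μ - 2) = 0.
Eigenvalues: -9, 2.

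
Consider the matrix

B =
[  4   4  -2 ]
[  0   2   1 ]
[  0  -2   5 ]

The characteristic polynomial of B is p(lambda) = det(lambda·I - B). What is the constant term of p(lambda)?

p(lambda) = lambda^3 - 11·lambda^2 + 40·lambda - 48.
The constant term is -48.

-48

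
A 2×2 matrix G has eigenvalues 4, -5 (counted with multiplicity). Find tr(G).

-1

trace(G) is the sum of the eigenvalues: (4) + (-5) = -1.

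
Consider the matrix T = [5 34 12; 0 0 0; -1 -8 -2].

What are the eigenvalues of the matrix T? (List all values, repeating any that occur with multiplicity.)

The characteristic polynomial is p(lambda) = det(lambda·I - T).
Expanding along the first row, p(lambda) = lambda^3 - 3·lambda^2 + 2·lambda.
Try lambda = 0: p(0) = 0, so 0 is a root.
Factor out lambda: p(lambda) = lambda·(lambda^2 - 3·lambda + 2).
The quadratic factors as (lambda - 1)·(lambda - 2).
Eigenvalues: 0, 1, 2.

0, 1, 2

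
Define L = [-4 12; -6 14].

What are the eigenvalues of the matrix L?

2, 8

det(L - lambda·I) = (-4 - lambda)(14 - lambda) - (12)·(-6) = lambda^2 - 10·lambda + 16.
This factors as (lambda - 2)·(lambda - 8) = 0.
Eigenvalues: 2, 8.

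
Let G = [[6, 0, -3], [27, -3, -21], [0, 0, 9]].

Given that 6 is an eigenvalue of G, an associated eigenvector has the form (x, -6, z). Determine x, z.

-2, 0

We need (G - 6I)v = 0.
G - 6I = [[0, 0, -3], [27, -9, -21], [0, 0, 3]].
Row 1: (0)·x + (0)·-6 + (-3)·z = 0
Row 2: (27)·x + (-9)·-6 + (-21)·z = 0
Row 3: (0)·x + (0)·-6 + (3)·z = 0
Solving gives x = -2, z = 0.
Check: G·(-2, -6, 0) = (-12, -36, 0) = 6·(-2, -6, 0).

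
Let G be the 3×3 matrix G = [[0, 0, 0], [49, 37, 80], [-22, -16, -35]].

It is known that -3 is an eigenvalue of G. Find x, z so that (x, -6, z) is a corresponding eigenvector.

We need (G + 3I)v = 0.
G + 3I = [[3, 0, 0], [49, 40, 80], [-22, -16, -32]].
Row 1: (3)·x + (0)·-6 + (0)·z = 0
Row 2: (49)·x + (40)·-6 + (80)·z = 0
Row 3: (-22)·x + (-16)·-6 + (-32)·z = 0
Solving gives x = 0, z = 3.
Check: G·(0, -6, 3) = (0, 18, -9) = -3·(0, -6, 3).

0, 3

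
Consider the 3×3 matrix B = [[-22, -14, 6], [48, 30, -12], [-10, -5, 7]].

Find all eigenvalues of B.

Compute the characteristic polynomial p(lambda) = det(lambda·I - B).
Expanding along the first row, p(lambda) = lambda^3 - 15·lambda^2 + 68·lambda - 84.
Rational-root test: lambda = 6 gives p(6) = 0.
Factor out (lambda - 6): p(lambda) = (lambda - 6)·(lambda^2 - 9·lambda + 14).
The quadratic factors as (lambda - 2)·(lambda - 7).
Eigenvalues: 2, 6, 7.

2, 6, 7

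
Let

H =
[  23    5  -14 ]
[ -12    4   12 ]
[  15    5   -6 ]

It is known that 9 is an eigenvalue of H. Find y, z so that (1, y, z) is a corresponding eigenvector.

0, 1

We need (H - 9I)v = 0.
H - 9I = [[14, 5, -14], [-12, -5, 12], [15, 5, -15]].
Row 1: (14)·1 + (5)·y + (-14)·z = 0
Row 2: (-12)·1 + (-5)·y + (12)·z = 0
Row 3: (15)·1 + (5)·y + (-15)·z = 0
Solving gives y = 0, z = 1.
Check: H·(1, 0, 1) = (9, 0, 9) = 9·(1, 0, 1).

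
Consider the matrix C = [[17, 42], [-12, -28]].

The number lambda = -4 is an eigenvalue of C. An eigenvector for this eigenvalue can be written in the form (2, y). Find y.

-1

We need (C + 4I)v = 0.
C + 4I = [[21, 42], [-12, -24]].
Row 1: (21)·2 + (42)·y = 0
Row 2: (-12)·2 + (-24)·y = 0
Solving gives y = -1.
Check: C·(2, -1) = (-8, 4) = -4·(2, -1).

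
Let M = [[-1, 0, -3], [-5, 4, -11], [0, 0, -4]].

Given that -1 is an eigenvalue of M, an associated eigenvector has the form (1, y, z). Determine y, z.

We need (M + 1I)v = 0.
M + 1I = [[0, 0, -3], [-5, 5, -11], [0, 0, -3]].
Row 1: (0)·1 + (0)·y + (-3)·z = 0
Row 2: (-5)·1 + (5)·y + (-11)·z = 0
Row 3: (0)·1 + (0)·y + (-3)·z = 0
Solving gives y = 1, z = 0.
Check: M·(1, 1, 0) = (-1, -1, 0) = -1·(1, 1, 0).

1, 0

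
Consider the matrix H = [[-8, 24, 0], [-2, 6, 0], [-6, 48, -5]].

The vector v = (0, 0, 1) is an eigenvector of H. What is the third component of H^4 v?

First find the eigenvalue: Hv = (0, 0, -5) = -5·(0, 0, 1), so λ = -5.
Then H^4 v = λ^4·v = (-5)^4·(0, 0, 1) = 625·(0, 0, 1) = (0, 0, 625).

625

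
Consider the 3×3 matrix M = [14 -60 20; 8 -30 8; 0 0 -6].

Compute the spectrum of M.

Compute the characteristic polynomial p(r) = det(rI - M).
Cofactor expansion gives p(r) = r^3 + 22r^2 + 156r + 360.
Rational-root test: r = -10 gives p(-10) = 0.
Factor out (r + 10): p(r) = (r + 10)·(r^2 + 12r + 36).
The quadratic factor is (r + 6)^2.
Eigenvalues: -10, -6, -6.

-10, -6, -6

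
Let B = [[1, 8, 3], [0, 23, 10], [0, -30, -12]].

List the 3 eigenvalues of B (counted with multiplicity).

Set up det(tI - B) = 0.
Cofactor expansion gives p(t) = t^3 - 12t^2 + 35t - 24.
Try t = 1: p(1) = 0, so 1 is a root.
Dividing by (t - 1) leaves t^2 - 11t + 24.
The quadratic factors as (t - 3)·(t - 8).
Eigenvalues: 1, 3, 8.

1, 3, 8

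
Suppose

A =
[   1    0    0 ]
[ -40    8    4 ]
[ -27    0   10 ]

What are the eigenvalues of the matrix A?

1, 8, 10

Set up det(μI - A) = 0.
Cofactor expansion gives p(μ) = μ^3 - 19μ^2 + 98μ - 80.
Rational-root test: μ = 1 gives p(1) = 0.
Dividing by (μ - 1) leaves μ^2 - 18μ + 80.
The quadratic factors as (μ - 8)·(μ - 10).
Eigenvalues: 1, 8, 10.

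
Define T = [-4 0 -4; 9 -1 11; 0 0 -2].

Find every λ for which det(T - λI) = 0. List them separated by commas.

The characteristic polynomial is p(s) = det(sI - T).
Cofactor expansion gives p(s) = s^3 + 7s^2 + 14s + 8.
Since p(-4) = 0, s = -4 is a root.
Dividing by (s + 4) leaves s^2 + 3s + 2.
The quadratic factors as (s + 2)·(s + 1).
Eigenvalues: -4, -2, -1.

-4, -2, -1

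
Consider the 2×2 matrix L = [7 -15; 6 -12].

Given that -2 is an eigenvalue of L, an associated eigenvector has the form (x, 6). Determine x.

We need (L + 2I)v = 0.
L + 2I = [[9, -15], [6, -10]].
Row 1: (9)·x + (-15)·6 = 0
Row 2: (6)·x + (-10)·6 = 0
Solving gives x = 10.
Check: L·(10, 6) = (-20, -12) = -2·(10, 6).

10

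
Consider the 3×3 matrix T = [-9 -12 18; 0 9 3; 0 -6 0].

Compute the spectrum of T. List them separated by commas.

Set up det(λI - T) = 0.
Expanding the 3×3 determinant: p(λ) = λ^3 - 63λ + 162.
Since p(3) = 0, λ = 3 is a root.
Factor out (λ - 3): p(λ) = (λ - 3)·(λ^2 + 3λ - 54).
The quadratic factors as (λ + 9)·(λ - 6).
Eigenvalues: -9, 3, 6.

-9, 3, 6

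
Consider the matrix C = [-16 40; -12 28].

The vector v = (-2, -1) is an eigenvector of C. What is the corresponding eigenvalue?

Compute Cv: C·(-2, -1) = (-8, -4).
Since Cv = λv, compare component 1: -8 = λ·-2, so λ = 4.

4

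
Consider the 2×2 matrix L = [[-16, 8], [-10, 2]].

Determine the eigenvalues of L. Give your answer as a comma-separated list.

-8, -6

det(L - lambda·I) = (-16 - lambda)(2 - lambda) - (8)·(-10) = lambda^2 + 14·lambda + 48.
This factors as (lambda + 8)·(lambda + 6) = 0.
Eigenvalues: -8, -6.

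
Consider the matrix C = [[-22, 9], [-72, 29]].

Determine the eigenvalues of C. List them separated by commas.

det(C - lambda·I) = (-22 - lambda)(29 - lambda) - (9)·(-72) = lambda^2 - 7·lambda + 10.
This factors as (lambda - 2)·(lambda - 5) = 0.
Eigenvalues: 2, 5.

2, 5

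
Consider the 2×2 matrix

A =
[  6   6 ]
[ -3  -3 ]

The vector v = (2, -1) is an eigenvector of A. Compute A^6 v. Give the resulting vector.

(1458, -729)

First find the eigenvalue: Av = (6, -3) = 3·(2, -1), so λ = 3.
Then A^6 v = λ^6·v = 3^6·(2, -1) = 729·(2, -1) = (1458, -729).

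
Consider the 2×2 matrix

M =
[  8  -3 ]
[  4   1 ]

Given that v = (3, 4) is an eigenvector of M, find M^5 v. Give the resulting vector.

(3072, 4096)

First find the eigenvalue: Mv = (12, 16) = 4·(3, 4), so λ = 4.
Then M^5 v = λ^5·v = 4^5·(3, 4) = 1024·(3, 4) = (3072, 4096).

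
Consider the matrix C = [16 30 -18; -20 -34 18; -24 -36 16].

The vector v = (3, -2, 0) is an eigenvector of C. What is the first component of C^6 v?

12288

First find the eigenvalue: Cv = (-12, 8, 0) = -4·(3, -2, 0), so λ = -4.
Then C^6 v = λ^6·v = (-4)^6·(3, -2, 0) = 4096·(3, -2, 0) = (12288, -8192, 0).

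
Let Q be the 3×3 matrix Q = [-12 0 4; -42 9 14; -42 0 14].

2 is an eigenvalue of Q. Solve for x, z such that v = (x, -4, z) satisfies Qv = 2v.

4, 14

We need (Q - 2I)v = 0.
Q - 2I = [[-14, 0, 4], [-42, 7, 14], [-42, 0, 12]].
Row 1: (-14)·x + (0)·-4 + (4)·z = 0
Row 2: (-42)·x + (7)·-4 + (14)·z = 0
Row 3: (-42)·x + (0)·-4 + (12)·z = 0
Solving gives x = 4, z = 14.
Check: Q·(4, -4, 14) = (8, -8, 28) = 2·(4, -4, 14).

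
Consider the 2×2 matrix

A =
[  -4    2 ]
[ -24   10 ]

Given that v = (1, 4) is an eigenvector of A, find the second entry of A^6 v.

First find the eigenvalue: Av = (4, 16) = 4·(1, 4), so λ = 4.
Then A^6 v = λ^6·v = 4^6·(1, 4) = 4096·(1, 4) = (4096, 16384).

16384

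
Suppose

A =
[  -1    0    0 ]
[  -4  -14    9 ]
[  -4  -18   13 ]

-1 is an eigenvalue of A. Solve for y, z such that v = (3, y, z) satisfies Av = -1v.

We need (A + 1I)v = 0.
A + 1I = [[0, 0, 0], [-4, -13, 9], [-4, -18, 14]].
Row 1: (0)·3 + (0)·y + (0)·z = 0
Row 2: (-4)·3 + (-13)·y + (9)·z = 0
Row 3: (-4)·3 + (-18)·y + (14)·z = 0
Solving gives y = -3, z = -3.
Check: A·(3, -3, -3) = (-3, 3, 3) = -1·(3, -3, -3).

-3, -3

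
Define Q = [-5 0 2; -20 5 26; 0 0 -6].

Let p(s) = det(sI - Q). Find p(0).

-150

p(0) = det(0·I − Q) = det(−Q) = (−1)^3·det(Q).
det(Q) = 150, so p(0) = -150.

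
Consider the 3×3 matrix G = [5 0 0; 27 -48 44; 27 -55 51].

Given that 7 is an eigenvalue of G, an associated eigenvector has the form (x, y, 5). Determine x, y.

We need (G - 7I)v = 0.
G - 7I = [[-2, 0, 0], [27, -55, 44], [27, -55, 44]].
Row 1: (-2)·x + (0)·y + (0)·5 = 0
Row 2: (27)·x + (-55)·y + (44)·5 = 0
Row 3: (27)·x + (-55)·y + (44)·5 = 0
Solving gives x = 0, y = 4.
Check: G·(0, 4, 5) = (0, 28, 35) = 7·(0, 4, 5).

0, 4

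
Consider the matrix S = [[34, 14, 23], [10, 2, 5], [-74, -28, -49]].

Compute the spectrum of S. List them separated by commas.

Set up det(tI - S) = 0.
Expanding the 3×3 determinant: p(t) = t^3 + 13t^2 + 6t - 72.
Since p(2) = 0, t = 2 is a root.
Factor out (t - 2): p(t) = (t - 2)·(t^2 + 15t + 36).
The quadratic factors as (t + 12)·(t + 3).
Eigenvalues: -12, -3, 2.

-12, -3, 2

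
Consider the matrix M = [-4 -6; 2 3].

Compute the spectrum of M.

det(M - λI) = (-4 - λ)(3 - λ) - (-6)·(2) = λ^2 + λ.
This factors as (λ + 1)·λ = 0.
Eigenvalues: -1, 0.

-1, 0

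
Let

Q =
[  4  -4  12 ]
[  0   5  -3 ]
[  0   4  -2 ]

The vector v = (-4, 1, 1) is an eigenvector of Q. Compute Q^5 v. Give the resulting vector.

First find the eigenvalue: Qv = (-8, 2, 2) = 2·(-4, 1, 1), so λ = 2.
Then Q^5 v = λ^5·v = 2^5·(-4, 1, 1) = 32·(-4, 1, 1) = (-128, 32, 32).

(-128, 32, 32)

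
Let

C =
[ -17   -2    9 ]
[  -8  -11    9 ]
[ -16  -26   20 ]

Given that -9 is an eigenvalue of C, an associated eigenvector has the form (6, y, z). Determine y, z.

We need (C + 9I)v = 0.
C + 9I = [[-8, -2, 9], [-8, -2, 9], [-16, -26, 29]].
Row 1: (-8)·6 + (-2)·y + (9)·z = 0
Row 2: (-8)·6 + (-2)·y + (9)·z = 0
Row 3: (-16)·6 + (-26)·y + (29)·z = 0
Solving gives y = 3, z = 6.
Check: C·(6, 3, 6) = (-54, -27, -54) = -9·(6, 3, 6).

3, 6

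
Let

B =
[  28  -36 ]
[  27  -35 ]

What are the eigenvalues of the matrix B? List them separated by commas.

-8, 1

det(B - μI) = (28 - μ)(-35 - μ) - (-36)·(27) = μ^2 + 7μ - 8.
This factors as (μ + 8)·(μ - 1) = 0.
Eigenvalues: -8, 1.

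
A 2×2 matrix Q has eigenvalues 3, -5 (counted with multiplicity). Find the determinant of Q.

-15

det(Q) is the product of the eigenvalues: (3) · (-5) = -15.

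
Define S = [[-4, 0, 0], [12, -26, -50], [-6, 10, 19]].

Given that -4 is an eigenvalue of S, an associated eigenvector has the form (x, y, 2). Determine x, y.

1, -4

We need (S + 4I)v = 0.
S + 4I = [[0, 0, 0], [12, -22, -50], [-6, 10, 23]].
Row 1: (0)·x + (0)·y + (0)·2 = 0
Row 2: (12)·x + (-22)·y + (-50)·2 = 0
Row 3: (-6)·x + (10)·y + (23)·2 = 0
Solving gives x = 1, y = -4.
Check: S·(1, -4, 2) = (-4, 16, -8) = -4·(1, -4, 2).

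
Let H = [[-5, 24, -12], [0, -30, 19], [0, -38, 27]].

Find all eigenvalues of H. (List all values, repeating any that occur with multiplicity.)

The characteristic polynomial is p(lambda) = det(lambda·I - H).
Cofactor expansion gives p(lambda) = lambda^3 + 8·lambda^2 - 73·lambda - 440.
Since p(8) = 0, lambda = 8 is a root.
Factor out (lambda - 8): p(lambda) = (lambda - 8)·(lambda^2 + 16·lambda + 55).
The quadratic factors as (lambda + 11)·(lambda + 5).
Eigenvalues: -11, -5, 8.

-11, -5, 8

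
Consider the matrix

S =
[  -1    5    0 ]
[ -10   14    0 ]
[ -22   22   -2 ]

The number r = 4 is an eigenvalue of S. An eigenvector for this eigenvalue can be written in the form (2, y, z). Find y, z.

We need (S - 4I)v = 0.
S - 4I = [[-5, 5, 0], [-10, 10, 0], [-22, 22, -6]].
Row 1: (-5)·2 + (5)·y + (0)·z = 0
Row 2: (-10)·2 + (10)·y + (0)·z = 0
Row 3: (-22)·2 + (22)·y + (-6)·z = 0
Solving gives y = 2, z = 0.
Check: S·(2, 2, 0) = (8, 8, 0) = 4·(2, 2, 0).

2, 0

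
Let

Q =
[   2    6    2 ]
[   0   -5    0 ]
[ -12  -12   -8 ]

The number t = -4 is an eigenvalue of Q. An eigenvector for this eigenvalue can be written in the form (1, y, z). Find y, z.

We need (Q + 4I)v = 0.
Q + 4I = [[6, 6, 2], [0, -1, 0], [-12, -12, -4]].
Row 1: (6)·1 + (6)·y + (2)·z = 0
Row 2: (0)·1 + (-1)·y + (0)·z = 0
Row 3: (-12)·1 + (-12)·y + (-4)·z = 0
Solving gives y = 0, z = -3.
Check: Q·(1, 0, -3) = (-4, 0, 12) = -4·(1, 0, -3).

0, -3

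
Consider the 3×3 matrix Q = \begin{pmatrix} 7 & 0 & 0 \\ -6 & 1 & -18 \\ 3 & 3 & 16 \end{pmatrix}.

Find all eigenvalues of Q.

Compute the characteristic polynomial p(lambda) = det(lambda·I - Q).
Expanding the 3×3 determinant: p(lambda) = lambda^3 - 24·lambda^2 + 189·lambda - 490.
Try lambda = 7: p(7) = 0, so 7 is a root.
Factor out (lambda - 7): p(lambda) = (lambda - 7)·(lambda^2 - 17·lambda + 70).
The quadratic factors as (lambda - 7)·(lambda - 10).
Eigenvalues: 7, 7, 10.

7, 7, 10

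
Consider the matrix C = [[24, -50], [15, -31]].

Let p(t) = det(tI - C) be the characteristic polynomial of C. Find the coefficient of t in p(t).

7

The coefficient of t of det(tI - C) is −trace(C).
trace(C) = (24) + (-31) = -7, so the coefficient is 7.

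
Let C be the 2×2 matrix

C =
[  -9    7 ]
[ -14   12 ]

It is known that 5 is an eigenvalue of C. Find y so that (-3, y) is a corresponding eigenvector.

-6

We need (C - 5I)v = 0.
C - 5I = [[-14, 7], [-14, 7]].
Row 1: (-14)·-3 + (7)·y = 0
Row 2: (-14)·-3 + (7)·y = 0
Solving gives y = -6.
Check: C·(-3, -6) = (-15, -30) = 5·(-3, -6).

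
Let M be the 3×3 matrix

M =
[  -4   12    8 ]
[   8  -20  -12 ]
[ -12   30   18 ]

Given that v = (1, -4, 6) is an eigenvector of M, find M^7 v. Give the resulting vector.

(-16384, 65536, -98304)

First find the eigenvalue: Mv = (-4, 16, -24) = -4·(1, -4, 6), so λ = -4.
Then M^7 v = λ^7·v = (-4)^7·(1, -4, 6) = -16384·(1, -4, 6) = (-16384, 65536, -98304).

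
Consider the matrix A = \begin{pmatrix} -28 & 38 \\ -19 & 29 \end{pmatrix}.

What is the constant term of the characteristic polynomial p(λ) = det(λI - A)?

-90

p(0) = det(0·I − A) = det(−A) = (−1)^2·det(A).
det(A) = -90, so p(0) = -90.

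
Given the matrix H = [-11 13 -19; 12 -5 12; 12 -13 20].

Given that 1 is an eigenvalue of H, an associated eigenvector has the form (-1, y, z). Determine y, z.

We need (H - 1I)v = 0.
H - 1I = [[-12, 13, -19], [12, -6, 12], [12, -13, 19]].
Row 1: (-12)·-1 + (13)·y + (-19)·z = 0
Row 2: (12)·-1 + (-6)·y + (12)·z = 0
Row 3: (12)·-1 + (-13)·y + (19)·z = 0
Solving gives y = 2, z = 2.
Check: H·(-1, 2, 2) = (-1, 2, 2) = 1·(-1, 2, 2).

2, 2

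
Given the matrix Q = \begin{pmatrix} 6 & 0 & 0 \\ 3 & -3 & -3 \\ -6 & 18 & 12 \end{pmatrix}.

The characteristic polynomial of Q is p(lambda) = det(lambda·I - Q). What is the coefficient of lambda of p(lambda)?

p(lambda) = lambda^3 - 15·lambda^2 + 72·lambda - 108.
The coefficient of lambda is 72.

72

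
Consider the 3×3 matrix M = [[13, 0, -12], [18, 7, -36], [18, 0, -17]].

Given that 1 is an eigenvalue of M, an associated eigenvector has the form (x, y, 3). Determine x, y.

3, 9

We need (M - 1I)v = 0.
M - 1I = [[12, 0, -12], [18, 6, -36], [18, 0, -18]].
Row 1: (12)·x + (0)·y + (-12)·3 = 0
Row 2: (18)·x + (6)·y + (-36)·3 = 0
Row 3: (18)·x + (0)·y + (-18)·3 = 0
Solving gives x = 3, y = 9.
Check: M·(3, 9, 3) = (3, 9, 3) = 1·(3, 9, 3).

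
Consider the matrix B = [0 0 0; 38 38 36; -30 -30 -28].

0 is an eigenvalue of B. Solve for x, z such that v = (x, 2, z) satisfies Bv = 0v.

We need (B)v = 0.
B = [[0, 0, 0], [38, 38, 36], [-30, -30, -28]].
Row 1: (0)·x + (0)·2 + (0)·z = 0
Row 2: (38)·x + (38)·2 + (36)·z = 0
Row 3: (-30)·x + (-30)·2 + (-28)·z = 0
Solving gives x = -2, z = 0.
Check: B·(-2, 2, 0) = (0, 0, 0) = 0·(-2, 2, 0).

-2, 0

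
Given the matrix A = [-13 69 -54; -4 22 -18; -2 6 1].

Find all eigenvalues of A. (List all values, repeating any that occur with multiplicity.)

-1, 1, 10

Set up det(sI - A) = 0.
Expanding along the first row, p(s) = s^3 - 10s^2 - s + 10.
Rational-root test: s = 1 gives p(1) = 0.
Dividing by (s - 1) leaves s^2 - 9s - 10.
The quadratic factors as (s + 1)·(s - 10).
Eigenvalues: -1, 1, 10.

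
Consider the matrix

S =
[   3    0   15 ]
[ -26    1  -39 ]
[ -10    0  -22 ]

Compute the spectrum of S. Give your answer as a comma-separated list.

-12, -7, 1

The characteristic polynomial is p(λ) = det(λI - S).
Expanding along the first row, p(λ) = λ^3 + 18λ^2 + 65λ - 84.
Rational-root test: λ = -12 gives p(-12) = 0.
Factor out (λ + 12): p(λ) = (λ + 12)·(λ^2 + 6λ - 7).
The quadratic factors as (λ + 7)·(λ - 1).
Eigenvalues: -12, -7, 1.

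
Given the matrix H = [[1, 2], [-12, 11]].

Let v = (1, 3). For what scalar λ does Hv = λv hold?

Compute Hv: H·(1, 3) = (7, 21).
Since Hv = λv, compare component 1: 7 = λ·1, so λ = 7.

7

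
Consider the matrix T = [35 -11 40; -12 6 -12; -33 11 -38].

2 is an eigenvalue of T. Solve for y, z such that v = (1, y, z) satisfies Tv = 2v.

3, 0

We need (T - 2I)v = 0.
T - 2I = [[33, -11, 40], [-12, 4, -12], [-33, 11, -40]].
Row 1: (33)·1 + (-11)·y + (40)·z = 0
Row 2: (-12)·1 + (4)·y + (-12)·z = 0
Row 3: (-33)·1 + (11)·y + (-40)·z = 0
Solving gives y = 3, z = 0.
Check: T·(1, 3, 0) = (2, 6, 0) = 2·(1, 3, 0).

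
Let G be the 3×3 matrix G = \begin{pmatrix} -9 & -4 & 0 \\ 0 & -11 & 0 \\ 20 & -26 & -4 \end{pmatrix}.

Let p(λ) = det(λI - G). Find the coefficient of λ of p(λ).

p(λ) = λ^3 + 24λ^2 + 179λ + 396.
The coefficient of λ is 179.

179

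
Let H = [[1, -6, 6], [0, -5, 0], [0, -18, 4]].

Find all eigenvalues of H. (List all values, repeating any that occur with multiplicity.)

-5, 1, 4

The characteristic polynomial is p(μ) = det(μI - H).
Expanding the 3×3 determinant: p(μ) = μ^3 - 21μ + 20.
Rational-root test: μ = 1 gives p(1) = 0.
Dividing by (μ - 1) leaves μ^2 + μ - 20.
The quadratic factors as (μ + 5)·(μ - 4).
Eigenvalues: -5, 1, 4.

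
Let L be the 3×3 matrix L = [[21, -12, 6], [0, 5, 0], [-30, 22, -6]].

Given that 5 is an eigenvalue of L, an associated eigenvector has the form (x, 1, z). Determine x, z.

0, 2

We need (L - 5I)v = 0.
L - 5I = [[16, -12, 6], [0, 0, 0], [-30, 22, -11]].
Row 1: (16)·x + (-12)·1 + (6)·z = 0
Row 2: (0)·x + (0)·1 + (0)·z = 0
Row 3: (-30)·x + (22)·1 + (-11)·z = 0
Solving gives x = 0, z = 2.
Check: L·(0, 1, 2) = (0, 5, 10) = 5·(0, 1, 2).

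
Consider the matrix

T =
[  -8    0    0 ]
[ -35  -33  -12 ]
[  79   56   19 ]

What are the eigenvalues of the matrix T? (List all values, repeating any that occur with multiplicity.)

-9, -8, -5

Set up det(μI - T) = 0.
Expanding along the first row, p(μ) = μ^3 + 22μ^2 + 157μ + 360.
Rational-root test: μ = -5 gives p(-5) = 0.
Factor out (μ + 5): p(μ) = (μ + 5)·(μ^2 + 17μ + 72).
The quadratic factors as (μ + 9)·(μ + 8).
Eigenvalues: -9, -8, -5.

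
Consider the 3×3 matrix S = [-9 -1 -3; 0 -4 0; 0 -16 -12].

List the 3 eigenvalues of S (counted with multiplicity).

-12, -9, -4

Compute the characteristic polynomial p(μ) = det(μI - S).
Cofactor expansion gives p(μ) = μ^3 + 25μ^2 + 192μ + 432.
Rational-root test: μ = -4 gives p(-4) = 0.
Factor out (μ + 4): p(μ) = (μ + 4)·(μ^2 + 21μ + 108).
The quadratic factors as (μ + 12)·(μ + 9).
Eigenvalues: -12, -9, -4.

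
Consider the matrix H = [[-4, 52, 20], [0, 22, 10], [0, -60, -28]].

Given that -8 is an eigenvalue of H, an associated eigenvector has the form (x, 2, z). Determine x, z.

4, -6

We need (H + 8I)v = 0.
H + 8I = [[4, 52, 20], [0, 30, 10], [0, -60, -20]].
Row 1: (4)·x + (52)·2 + (20)·z = 0
Row 2: (0)·x + (30)·2 + (10)·z = 0
Row 3: (0)·x + (-60)·2 + (-20)·z = 0
Solving gives x = 4, z = -6.
Check: H·(4, 2, -6) = (-32, -16, 48) = -8·(4, 2, -6).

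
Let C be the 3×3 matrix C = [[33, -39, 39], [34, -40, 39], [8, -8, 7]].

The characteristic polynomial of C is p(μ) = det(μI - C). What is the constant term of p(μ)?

p(μ) = μ^3 - 43μ - 42.
The constant term is -42.

-42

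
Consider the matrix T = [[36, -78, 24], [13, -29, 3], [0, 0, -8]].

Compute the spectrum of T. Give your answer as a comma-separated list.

Set up det(λI - T) = 0.
Expanding along the first row, p(λ) = λ^3 + λ^2 - 86λ - 240.
Rational-root test: λ = 10 gives p(10) = 0.
Dividing by (λ - 10) leaves λ^2 + 11λ + 24.
The quadratic factors as (λ + 8)·(λ + 3).
Eigenvalues: -8, -3, 10.

-8, -3, 10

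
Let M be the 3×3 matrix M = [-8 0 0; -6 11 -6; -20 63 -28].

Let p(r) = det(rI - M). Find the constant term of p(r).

p(r) = r^3 + 25r^2 + 206r + 560.
The constant term is 560.

560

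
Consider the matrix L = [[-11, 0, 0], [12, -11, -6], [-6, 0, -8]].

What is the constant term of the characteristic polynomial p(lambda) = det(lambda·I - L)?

968

p(0) = det(0·I − L) = det(−L) = (−1)^3·det(L).
det(L) = -968, so p(0) = 968.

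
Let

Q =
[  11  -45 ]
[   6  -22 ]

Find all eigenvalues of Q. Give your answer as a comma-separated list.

-7, -4

det(Q - rI) = (11 - r)(-22 - r) - (-45)·(6) = r^2 + 11r + 28.
This factors as (r + 7)·(r + 4) = 0.
Eigenvalues: -7, -4.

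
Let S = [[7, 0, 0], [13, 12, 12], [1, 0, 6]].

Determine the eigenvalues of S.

The characteristic polynomial is p(lambda) = det(lambda·I - S).
Expanding along the first row, p(lambda) = lambda^3 - 25·lambda^2 + 198·lambda - 504.
Rational-root test: lambda = 12 gives p(12) = 0.
Dividing by (lambda - 12) leaves lambda^2 - 13·lambda + 42.
The quadratic factors as (lambda - 6)·(lambda - 7).
Eigenvalues: 6, 7, 12.

6, 7, 12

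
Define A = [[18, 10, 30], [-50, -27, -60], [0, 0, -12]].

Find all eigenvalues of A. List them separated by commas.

-12, -7, -2

The characteristic polynomial is p(λ) = det(λI - A).
Cofactor expansion gives p(λ) = λ^3 + 21λ^2 + 122λ + 168.
Try λ = -2: p(-2) = 0, so -2 is a root.
Dividing by (λ + 2) leaves λ^2 + 19λ + 84.
The quadratic factors as (λ + 12)·(λ + 7).
Eigenvalues: -12, -7, -2.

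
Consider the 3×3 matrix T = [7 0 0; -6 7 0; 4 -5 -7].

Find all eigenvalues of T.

-7, 7, 7

T is lower triangular, so its eigenvalues are the diagonal entries.
Diagonal: 7, 7, -7.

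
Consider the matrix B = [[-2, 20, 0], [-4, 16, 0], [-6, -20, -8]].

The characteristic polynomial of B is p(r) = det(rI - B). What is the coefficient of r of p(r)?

-64

p(r) = r^3 - 6r^2 - 64r + 384.
The coefficient of r is -64.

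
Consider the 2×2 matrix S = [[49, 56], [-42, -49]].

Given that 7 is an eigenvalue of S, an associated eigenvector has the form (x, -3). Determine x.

4

We need (S - 7I)v = 0.
S - 7I = [[42, 56], [-42, -56]].
Row 1: (42)·x + (56)·-3 = 0
Row 2: (-42)·x + (-56)·-3 = 0
Solving gives x = 4.
Check: S·(4, -3) = (28, -21) = 7·(4, -3).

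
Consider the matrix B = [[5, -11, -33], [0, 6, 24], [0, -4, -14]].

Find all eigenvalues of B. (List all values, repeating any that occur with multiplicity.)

-6, -2, 5

Compute the characteristic polynomial p(r) = det(rI - B).
Expanding along the first row, p(r) = r^3 + 3r^2 - 28r - 60.
Try r = -6: p(-6) = 0, so -6 is a root.
Dividing by (r + 6) leaves r^2 - 3r - 10.
The quadratic factors as (r + 2)·(r - 5).
Eigenvalues: -6, -2, 5.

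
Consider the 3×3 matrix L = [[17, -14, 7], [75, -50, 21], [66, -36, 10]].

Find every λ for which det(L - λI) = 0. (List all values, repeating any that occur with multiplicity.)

Set up det(λI - L) = 0.
Expanding along the first row, p(λ) = λ^3 + 23λ^2 + 164λ + 352.
Rational-root test: λ = -4 gives p(-4) = 0.
Factor out (λ + 4): p(λ) = (λ + 4)·(λ^2 + 19λ + 88).
The quadratic factors as (λ + 11)·(λ + 8).
Eigenvalues: -11, -8, -4.

-11, -8, -4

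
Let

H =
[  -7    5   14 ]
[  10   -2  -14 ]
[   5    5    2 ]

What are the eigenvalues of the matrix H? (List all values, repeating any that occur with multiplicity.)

Set up det(rI - H) = 0.
Expanding along the first row, p(r) = r^3 + 7r^2 - 54r + 72.
Rational-root test: r = -12 gives p(-12) = 0.
Factor out (r + 12): p(r) = (r + 12)·(r^2 - 5r + 6).
The quadratic factors as (r - 2)·(r - 3).
Eigenvalues: -12, 2, 3.

-12, 2, 3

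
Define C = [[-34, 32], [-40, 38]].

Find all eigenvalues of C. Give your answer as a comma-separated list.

det(C - λI) = (-34 - λ)(38 - λ) - (32)·(-40) = λ^2 - 4λ - 12.
This factors as (λ + 2)·(λ - 6) = 0.
Eigenvalues: -2, 6.

-2, 6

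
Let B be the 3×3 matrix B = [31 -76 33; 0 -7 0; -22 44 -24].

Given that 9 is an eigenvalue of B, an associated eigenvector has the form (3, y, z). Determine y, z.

0, -2

We need (B - 9I)v = 0.
B - 9I = [[22, -76, 33], [0, -16, 0], [-22, 44, -33]].
Row 1: (22)·3 + (-76)·y + (33)·z = 0
Row 2: (0)·3 + (-16)·y + (0)·z = 0
Row 3: (-22)·3 + (44)·y + (-33)·z = 0
Solving gives y = 0, z = -2.
Check: B·(3, 0, -2) = (27, 0, -18) = 9·(3, 0, -2).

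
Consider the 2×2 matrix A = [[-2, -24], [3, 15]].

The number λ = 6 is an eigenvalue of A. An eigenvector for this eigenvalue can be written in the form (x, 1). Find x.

-3

We need (A - 6I)v = 0.
A - 6I = [[-8, -24], [3, 9]].
Row 1: (-8)·x + (-24)·1 = 0
Row 2: (3)·x + (9)·1 = 0
Solving gives x = -3.
Check: A·(-3, 1) = (-18, 6) = 6·(-3, 1).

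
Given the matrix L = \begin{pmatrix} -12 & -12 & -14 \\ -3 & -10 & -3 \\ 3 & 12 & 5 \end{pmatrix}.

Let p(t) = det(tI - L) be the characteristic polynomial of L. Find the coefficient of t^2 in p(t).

The coefficient of t^2 of det(tI - L) is −trace(L).
trace(L) = (-12) + (-10) + (5) = -17, so the coefficient is 17.

17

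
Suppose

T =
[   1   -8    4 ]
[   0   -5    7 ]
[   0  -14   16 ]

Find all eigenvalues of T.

The characteristic polynomial is p(lambda) = det(lambda·I - T).
Expanding the 3×3 determinant: p(lambda) = lambda^3 - 12·lambda^2 + 29·lambda - 18.
Since p(9) = 0, lambda = 9 is a root.
Factor out (lambda - 9): p(lambda) = (lambda - 9)·(lambda^2 - 3·lambda + 2).
The quadratic factors as (lambda - 1)·(lambda - 2).
Eigenvalues: 1, 2, 9.

1, 2, 9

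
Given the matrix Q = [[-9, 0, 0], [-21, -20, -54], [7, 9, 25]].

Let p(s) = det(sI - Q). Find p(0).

-126

p(0) = det(0·I − Q) = det(−Q) = (−1)^3·det(Q).
det(Q) = 126, so p(0) = -126.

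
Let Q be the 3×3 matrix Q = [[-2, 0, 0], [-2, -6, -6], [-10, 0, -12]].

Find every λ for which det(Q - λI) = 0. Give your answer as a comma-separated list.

Compute the characteristic polynomial p(μ) = det(μI - Q).
Expanding the 3×3 determinant: p(μ) = μ^3 + 20μ^2 + 108μ + 144.
Try μ = -2: p(-2) = 0, so -2 is a root.
Factor out (μ + 2): p(μ) = (μ + 2)·(μ^2 + 18μ + 72).
The quadratic factors as (μ + 12)·(μ + 6).
Eigenvalues: -12, -6, -2.

-12, -6, -2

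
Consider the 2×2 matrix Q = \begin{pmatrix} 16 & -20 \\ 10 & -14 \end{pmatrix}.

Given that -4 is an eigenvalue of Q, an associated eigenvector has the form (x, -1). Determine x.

-1

We need (Q + 4I)v = 0.
Q + 4I = [[20, -20], [10, -10]].
Row 1: (20)·x + (-20)·-1 = 0
Row 2: (10)·x + (-10)·-1 = 0
Solving gives x = -1.
Check: Q·(-1, -1) = (4, 4) = -4·(-1, -1).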